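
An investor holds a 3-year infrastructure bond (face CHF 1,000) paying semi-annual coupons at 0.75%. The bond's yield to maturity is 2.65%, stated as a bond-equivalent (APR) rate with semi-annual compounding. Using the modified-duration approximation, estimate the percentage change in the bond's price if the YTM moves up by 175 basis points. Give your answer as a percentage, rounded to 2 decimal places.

-5.13%

Periodic yield y = 0.01325. Modified duration first:
  t   CF        PV=CF/(1+0.01325)^t    t·PV
  1         3.75         3.7010         3.7010
  2         3.75         3.6526         7.3051
  3         3.75         3.6048        10.8144
  4         3.75         3.5577        14.2307
  5         3.75         3.5111        17.5557
  6     1,003.75       927.5256     5,565.1533
  Σ                    945.5527     5,618.7602
P = 945.5527; D_Mac = 5.94230 half-year periods = 2.97115 yrs; D_mod = 2.97115/(1+0.01325) = 2.93230 yrs.
ΔP/P ≈ -D_mod · Δy = -2.93230 × (+0.0175) = -0.051315 = -5.1315%.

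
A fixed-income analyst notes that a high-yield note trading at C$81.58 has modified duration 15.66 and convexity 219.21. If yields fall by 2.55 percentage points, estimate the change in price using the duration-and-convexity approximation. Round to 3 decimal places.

Duration effect: -D_mod·Δy = -15.66 × (-0.0255) = +0.399330
Convexity effect: ½·C·(Δy)² = 0.5 × 219.21 × (-0.0255)² = +0.07127065125
ΔP/P ≈ +0.399330 + 0.07127065125 = +0.47060065125
ΔP ≈ 81.58 × (+0.47060065125) = +38.391601128975.

+C$38.392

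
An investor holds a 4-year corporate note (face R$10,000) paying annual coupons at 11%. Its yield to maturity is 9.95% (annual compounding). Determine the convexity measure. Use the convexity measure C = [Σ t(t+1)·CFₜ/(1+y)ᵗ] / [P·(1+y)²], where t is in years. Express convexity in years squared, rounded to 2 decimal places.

With y = 0.0995:
  t   CF        PV=CF/(1+0.0995)^t    t·PV        t(t+1)·PV
  1     1,100.00     1,000.4548     1,000.4548       2,000.9095
  2     1,100.00       909.9179     1,819.8358       5,459.5075
  3     1,100.00       827.5743     2,482.7228       9,930.8913
  4    11,100.00     7,595.2495    30,380.9979     151,904.9897
  Σ                 10,333.1964    35,684.0114     169,296.2981
P = 10,333.1964.
Convexity = Σ t(t+1)·PV / [P·(1+y)²] = 169,296.2981 / (10,333.1964 × 1.208900) = 13.55259.

13.55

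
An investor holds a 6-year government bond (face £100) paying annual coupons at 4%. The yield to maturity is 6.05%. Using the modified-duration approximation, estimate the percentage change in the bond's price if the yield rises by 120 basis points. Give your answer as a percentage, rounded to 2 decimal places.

Periodic yield y = 0.0605. Modified duration first:
  t   CF        PV=CF/(1+0.0605)^t    t·PV
  1         4.00         3.7718         3.7718
  2         4.00         3.5566         7.1133
  3         4.00         3.3537        10.0612
  4         4.00         3.1624        12.6496
  5         4.00         2.9820        14.9100
  6       104.00        73.1087       438.6524
  Σ                     89.9353       487.1583
P = 89.9353; D_Mac = 5.41676 yrs; D_mod = 5.41676/(1+0.0605) = 5.10775 yrs.
ΔP/P ≈ -D_mod · Δy = -5.10775 × (+0.012) = -0.061293 = -6.1293%.

-6.13%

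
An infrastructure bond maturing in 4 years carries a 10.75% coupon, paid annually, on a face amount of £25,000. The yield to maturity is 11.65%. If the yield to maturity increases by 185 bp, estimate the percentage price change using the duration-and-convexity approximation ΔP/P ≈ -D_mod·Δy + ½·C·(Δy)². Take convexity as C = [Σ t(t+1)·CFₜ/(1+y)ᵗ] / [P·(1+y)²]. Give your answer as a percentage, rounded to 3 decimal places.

With y = 0.1165:
  t   CF        PV=CF/(1+0.1165)^t    t·PV        t(t+1)·PV
  1     2,687.50     2,407.0757     2,407.0757       4,814.1514
  2     2,687.50     2,155.9119     4,311.8239      12,935.4717
  3     2,687.50     1,930.9556     5,792.8668      23,171.4674
  4    27,687.50    17,817.5848    71,270.3391     356,351.6956
  Σ                 24,311.5280    83,782.1055     397,272.7860
P = 24,311.5280; D_Mac = 3.44619 yrs; D_mod = 3.08660 yrs; C = 13.10868.
Duration effect: -3.08660 × (+0.0185) = -0.057102
Convexity effect: 0.5 × 13.10868 × (0.0185)² = +0.0022432
ΔP/P ≈ -0.057102 + 0.0022432 = -0.054859 = -5.4859%.

-5.486%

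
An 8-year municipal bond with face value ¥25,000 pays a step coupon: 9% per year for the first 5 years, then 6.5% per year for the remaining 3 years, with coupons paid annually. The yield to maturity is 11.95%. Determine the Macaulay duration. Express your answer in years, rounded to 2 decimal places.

5.81 years

Periodic yield y = 0.1195. Discount each cash flow and weight by its year:
  t   CF        PV=CF/(1+0.1195)^t    t·PV
  1     2,250.00     2,009.8258     2,009.8258
  2     2,250.00     1,795.2888     3,590.5776
  3     2,250.00     1,603.6523     4,810.9570
  4     2,250.00     1,432.4719     5,729.8878
  5     2,250.00     1,279.5640     6,397.8202
  6     1,625.00       825.4842     4,952.9053
  7     1,625.00       737.3687     5,161.5807
  8    26,625.00    10,791.8732    86,334.9854
  Σ                 20,475.5290   118,988.5400
Price P = Σ PV = 20,475.5290.
Macaulay duration = Σ(t·PV) / P = 118,988.5400 / 20,475.5290 = 5.81126 years.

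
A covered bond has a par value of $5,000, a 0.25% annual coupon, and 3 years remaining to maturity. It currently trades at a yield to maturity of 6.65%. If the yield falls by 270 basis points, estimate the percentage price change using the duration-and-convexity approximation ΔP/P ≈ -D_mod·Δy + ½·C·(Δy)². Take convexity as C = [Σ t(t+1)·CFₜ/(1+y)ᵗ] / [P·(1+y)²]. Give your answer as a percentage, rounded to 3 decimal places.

With y = 0.0665:
  t   CF        PV=CF/(1+0.0665)^t    t·PV        t(t+1)·PV
  1        12.50        11.7206        11.7206          23.4412
  2        12.50        10.9898        21.9795          65.9386
  3     5,012.50     4,132.1094    12,396.3281      49,585.3122
  Σ                  4,154.8197    12,430.0282      49,674.6920
P = 4,154.8197; D_Mac = 2.99171 yrs; D_mod = 2.80517 yrs; C = 10.51142.
Duration effect: -2.80517 × (-0.027) = +0.075740
Convexity effect: 0.5 × 10.51142 × (-0.027)² = +0.0038314
ΔP/P ≈ +0.075740 + 0.0038314 = +0.079571 = +7.9571%.

+7.957%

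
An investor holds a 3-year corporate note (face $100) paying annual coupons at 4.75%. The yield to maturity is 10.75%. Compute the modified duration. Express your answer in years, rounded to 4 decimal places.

Periodic yield y = 0.1075. First find Macaulay duration:
  t   CF        PV=CF/(1+0.1075)^t    t·PV
  1         4.75         4.2889         4.2889
  2         4.75         3.8726         7.7453
  3       104.75        77.1122       231.3365
  Σ                     85.2737       243.3707
P = 85.2737; Macaulay duration = 243.3707 / 85.2737 = 2.85399 years.
Modified duration = D_Mac / (1 + y) = 2.85399 / 1.1075 = 2.57697 years.

2.5770 years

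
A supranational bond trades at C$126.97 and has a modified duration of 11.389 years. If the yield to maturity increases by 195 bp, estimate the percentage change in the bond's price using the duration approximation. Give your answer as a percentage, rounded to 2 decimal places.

-22.21%

Duration approximation: ΔP/P ≈ -D_mod · Δy = -11.389 × (+0.0195) = -0.2220855.
As a percentage: -22.20855%.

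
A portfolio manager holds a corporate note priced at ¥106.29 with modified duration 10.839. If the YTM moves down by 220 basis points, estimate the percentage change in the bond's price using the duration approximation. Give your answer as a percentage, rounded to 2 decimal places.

+23.85%

Duration approximation: ΔP/P ≈ -D_mod · Δy = -10.839 × (-0.022) = +0.238458.
As a percentage: +23.8458%.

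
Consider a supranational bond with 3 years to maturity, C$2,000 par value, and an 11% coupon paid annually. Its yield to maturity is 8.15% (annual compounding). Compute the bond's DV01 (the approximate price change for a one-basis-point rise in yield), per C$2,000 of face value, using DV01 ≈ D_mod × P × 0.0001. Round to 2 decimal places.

Periodic yield y = 0.0815.
  t   CF        PV=CF/(1+0.0815)^t    t·PV
  1       220.00       203.4212       203.4212
  2       220.00       188.0917       376.1834
  3     2,220.00     1,754.9850     5,264.9549
  Σ                  2,146.4979     5,844.5595
P = 2,146.4979; D_Mac = 2.72284 yrs; D_mod = 2.51765 yrs.
DV01 ≈ 2.51765 × 2,146.4979 × 0.0001 = 0.540412.

C$0.54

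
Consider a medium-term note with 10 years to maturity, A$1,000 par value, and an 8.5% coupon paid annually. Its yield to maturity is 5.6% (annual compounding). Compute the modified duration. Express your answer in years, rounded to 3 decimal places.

7.016 years

Periodic yield y = 0.056. First find Macaulay duration:
  t   CF        PV=CF/(1+0.056)^t    t·PV
  1        85.00        80.4924        80.4924
  2        85.00        76.2239       152.4478
  3        85.00        72.1817       216.5451
  4        85.00        68.3539       273.4156
  5        85.00        64.7291       323.6453
  6        85.00        61.2965       367.7788
  7        85.00        58.0459       406.3213
  8        85.00        54.9677       439.7416
  9        85.00        52.0527       468.4747
  10    1,085.00       629.2027     6,292.0267
  Σ                  1,217.5465     9,020.8893
P = 1,217.5465; Macaulay duration = 9,020.8893 / 1,217.5465 = 7.40907 years.
Modified duration = D_Mac / (1 + y) = 7.40907 / 1.056 = 7.01617 years.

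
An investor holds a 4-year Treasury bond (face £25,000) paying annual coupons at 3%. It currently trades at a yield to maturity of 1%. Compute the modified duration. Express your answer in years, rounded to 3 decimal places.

3.798 years

Periodic yield y = 0.01. First find Macaulay duration:
  t   CF        PV=CF/(1+0.01)^t    t·PV
  1       750.00       742.5743       742.5743
  2       750.00       735.2220     1,470.4441
  3       750.00       727.9426     2,183.8278
  4    25,750.00    24,745.2439    98,980.9755
  Σ                 26,950.9828   103,377.8216
P = 26,950.9828; Macaulay duration = 103,377.8216 / 26,950.9828 = 3.83577 years.
Modified duration = D_Mac / (1 + y) = 3.83577 / 1.01 = 3.79779 years.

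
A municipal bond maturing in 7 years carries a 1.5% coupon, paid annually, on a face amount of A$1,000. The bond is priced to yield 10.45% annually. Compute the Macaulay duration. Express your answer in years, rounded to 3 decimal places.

Periodic yield y = 0.1045. Discount each cash flow and weight by its year:
  t   CF        PV=CF/(1+0.1045)^t    t·PV
  1        15.00        13.5808        13.5808
  2        15.00        12.2959        24.5918
  3        15.00        11.1325        33.3976
  4        15.00        10.0793        40.3170
  5        15.00         9.1256        45.6281
  6        15.00         8.2622        49.5733
  7     1,015.00       506.1812     3,543.2683
  Σ                    570.6575     3,750.3570
Price P = Σ PV = 570.6575.
Macaulay duration = Σ(t·PV) / P = 3,750.3570 / 570.6575 = 6.57199 years.

6.572 years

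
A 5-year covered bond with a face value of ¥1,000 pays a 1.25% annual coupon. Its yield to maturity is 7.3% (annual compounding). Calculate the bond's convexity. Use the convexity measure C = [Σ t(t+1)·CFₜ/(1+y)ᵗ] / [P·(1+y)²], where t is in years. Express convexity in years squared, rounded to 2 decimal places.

25.06

With y = 0.073:
  t   CF        PV=CF/(1+0.073)^t    t·PV        t(t+1)·PV
  1        12.50        11.6496        11.6496          23.2992
  2        12.50        10.8570        21.7140          65.1421
  3        12.50        10.1184        30.3551         121.4205
  4        12.50         9.4300        37.7200         188.5998
  5     1,012.50       711.8630     3,559.3150      21,355.8901
  Σ                    753.9180     3,660.7537      21,754.3516
P = 753.9180.
Convexity = Σ t(t+1)·PV / [P·(1+y)²] = 21,754.3516 / (753.9180 × 1.151329) = 25.06240.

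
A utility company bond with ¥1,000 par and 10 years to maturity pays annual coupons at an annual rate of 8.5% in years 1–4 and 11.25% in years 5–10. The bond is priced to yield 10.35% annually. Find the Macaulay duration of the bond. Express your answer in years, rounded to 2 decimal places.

6.95 years

Periodic yield y = 0.1035. Discount each cash flow and weight by its year:
  t   CF        PV=CF/(1+0.1035)^t    t·PV
  1        85.00        77.0276        77.0276
  2        85.00        69.8030       139.6061
  3        85.00        63.2560       189.7681
  4        85.00        57.3231       229.2924
  5       112.50        68.7529       343.7644
  6       112.50        62.3044       373.8262
  7       112.50        56.4607       395.2248
  8       112.50        51.1651       409.3208
  9       112.50        46.3662       417.2958
  10    1,112.50       415.5054     4,155.0537
  Σ                    967.9644     6,730.1798
Price P = Σ PV = 967.9644.
Macaulay duration = Σ(t·PV) / P = 6,730.1798 / 967.9644 = 6.95292 years.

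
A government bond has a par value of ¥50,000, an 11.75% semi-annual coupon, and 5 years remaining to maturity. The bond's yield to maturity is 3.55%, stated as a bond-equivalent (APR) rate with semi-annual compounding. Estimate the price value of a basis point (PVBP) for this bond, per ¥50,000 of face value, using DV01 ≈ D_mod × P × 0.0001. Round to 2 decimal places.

¥27.63

Periodic yield y = 0.01775.
  t   CF        PV=CF/(1+0.01775)^t    t·PV
  1     2,937.50     2,886.2687     2,886.2687
  2     2,937.50     2,835.9310     5,671.8619
  3     2,937.50     2,786.4711     8,359.4133
  4     2,937.50     2,737.8738    10,951.4953
  5     2,937.50     2,690.1241    13,450.6206
  6     2,937.50     2,643.2072    15,859.2432
  7     2,937.50     2,597.1085    18,179.7597
  8     2,937.50     2,551.8138    20,414.5106
  9     2,937.50     2,507.3091    22,565.7818
  10   52,937.50    44,396.8663   443,968.6631
  Σ                 68,632.9737   562,307.6184
P = 68,632.9737; D_Mac = 8.19297 half-year periods = 4.09648 yrs; D_mod = 4.02504 yrs.
DV01 ≈ 4.02504 × 68,632.9737 × 0.0001 = 27.625037.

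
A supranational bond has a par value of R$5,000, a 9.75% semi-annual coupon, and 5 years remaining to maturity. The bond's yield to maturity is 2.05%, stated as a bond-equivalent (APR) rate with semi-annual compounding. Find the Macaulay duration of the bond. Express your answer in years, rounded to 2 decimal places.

4.23 years

Periodic yield y = 0.01025. Discount each cash flow and weight by its period:
  t   CF        PV=CF/(1+0.01025)^t    t·PV
  1       243.75       241.2769       241.2769
  2       243.75       238.8289       477.6578
  3       243.75       236.4058       709.2173
  4       243.75       234.0072       936.0287
  5       243.75       231.6329     1,158.1647
  6       243.75       229.2828     1,375.6968
  7       243.75       226.9565     1,588.6954
  8       243.75       224.6538     1,797.2303
  9       243.75       222.3745     2,001.3701
  10    5,243.75     4,735.3642    47,353.6421
  Σ                  6,820.7834    57,638.9801
Price P = Σ PV = 6,820.7834.
Macaulay duration = Σ(t·PV) / P = 57,638.9801 / 6,820.7834 = 8.45049 half-year periods.
In years: 8.45049 / 2 = 4.22525 years.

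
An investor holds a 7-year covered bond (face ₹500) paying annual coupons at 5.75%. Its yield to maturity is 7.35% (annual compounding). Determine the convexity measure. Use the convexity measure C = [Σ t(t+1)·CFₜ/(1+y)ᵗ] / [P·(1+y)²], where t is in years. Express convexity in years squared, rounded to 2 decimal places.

With y = 0.0735:
  t   CF        PV=CF/(1+0.0735)^t    t·PV        t(t+1)·PV
  1        28.75        26.7816        26.7816          53.5631
  2        28.75        24.9479        49.8958         149.6873
  3        28.75        23.2398        69.7193         278.8772
  4        28.75        21.6486        86.5944         432.9718
  5        28.75        20.1664       100.8318         604.9909
  6        28.75        18.7856       112.7137         788.9961
  7       528.75       321.8371     2,252.8594      18,022.8748
  Σ                    457.4068     2,699.3959      20,331.9612
P = 457.4068.
Convexity = Σ t(t+1)·PV / [P·(1+y)²] = 20,331.9612 / (457.4068 × 1.152402) = 38.57203.

38.57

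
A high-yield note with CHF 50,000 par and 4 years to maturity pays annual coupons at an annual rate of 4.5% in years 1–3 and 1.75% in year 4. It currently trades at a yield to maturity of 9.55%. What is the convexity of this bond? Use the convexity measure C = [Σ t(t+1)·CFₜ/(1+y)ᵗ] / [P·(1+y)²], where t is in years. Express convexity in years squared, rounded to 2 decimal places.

15.10

With y = 0.0955:
  t   CF        PV=CF/(1+0.0955)^t    t·PV        t(t+1)·PV
  1     2,250.00     2,053.8567     2,053.8567       4,107.7134
  2     2,250.00     1,874.8121     3,749.6243      11,248.8728
  3     2,250.00     1,711.3757     5,134.1272      20,536.5089
  4    50,875.00    35,322.7815   141,291.1259     706,455.6296
  Σ                 40,962.8260   152,228.7341     742,348.7247
P = 40,962.8260.
Convexity = Σ t(t+1)·PV / [P·(1+y)²] = 742,348.7247 / (40,962.8260 × 1.200120) = 15.10057.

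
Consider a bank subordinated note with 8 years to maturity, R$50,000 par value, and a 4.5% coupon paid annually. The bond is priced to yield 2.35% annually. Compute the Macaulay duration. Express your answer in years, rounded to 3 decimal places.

Periodic yield y = 0.0235. Discount each cash flow and weight by its year:
  t   CF        PV=CF/(1+0.0235)^t    t·PV
  1     2,250.00     2,198.3390     2,198.3390
  2     2,250.00     2,147.8642     4,295.7284
  3     2,250.00     2,098.5483     6,295.6450
  4     2,250.00     2,050.3648     8,201.4591
  5     2,250.00     2,003.2875    10,016.4375
  6     2,250.00     1,957.2912    11,743.7470
  7     2,250.00     1,912.3509    13,386.4564
  8    52,250.00    43,389.3874   347,115.0994
  Σ                 57,757.4334   403,252.9120
Price P = Σ PV = 57,757.4334.
Macaulay duration = Σ(t·PV) / P = 403,252.9120 / 57,757.4334 = 6.98184 years.

6.982 years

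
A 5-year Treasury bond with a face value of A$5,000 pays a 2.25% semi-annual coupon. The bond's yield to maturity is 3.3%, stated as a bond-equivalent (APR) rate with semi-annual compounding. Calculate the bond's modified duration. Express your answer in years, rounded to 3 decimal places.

4.672 years

Periodic yield y = 0.0165. First find Macaulay duration:
  t   CF        PV=CF/(1+0.0165)^t    t·PV
  1        56.25        55.3369        55.3369
  2        56.25        54.4387       108.8774
  3        56.25        53.5550       160.6651
  4        56.25        52.6857       210.7429
  5        56.25        51.8305       259.1526
  6        56.25        50.9892       305.9352
  7        56.25        50.1615       351.1308
  8        56.25        49.3473       394.7785
  9        56.25        48.5463       436.9166
  10    5,056.25     4,292.9389    42,929.3892
  Σ                  4,759.8302    45,212.9253
P = 4,759.8302; Macaulay duration = 45,212.9253 / 4,759.8302 = 9.49885 half-year periods = 4.74943 years.
Modified duration = D_Mac / (1 + y) = 4.74943 / 1.0165 = 4.67233 years.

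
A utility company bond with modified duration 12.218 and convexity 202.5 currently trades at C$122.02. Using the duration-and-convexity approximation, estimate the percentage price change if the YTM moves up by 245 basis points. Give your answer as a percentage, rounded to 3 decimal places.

-23.857%

Duration effect: -D_mod·Δy = -12.218 × (+0.0245) = -0.299341
Convexity effect: ½·C·(Δy)² = 0.5 × 202.5 × (0.0245)² = +0.0607753125
ΔP/P ≈ -0.299341 + 0.0607753125 = -0.2385656875
= -23.85656875%.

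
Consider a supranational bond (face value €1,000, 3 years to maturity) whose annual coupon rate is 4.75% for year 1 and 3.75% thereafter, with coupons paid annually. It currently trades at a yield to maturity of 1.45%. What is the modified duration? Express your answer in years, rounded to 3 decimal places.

Periodic yield y = 0.0145. First find Macaulay duration:
  t   CF        PV=CF/(1+0.0145)^t    t·PV
  1        47.50        46.8211        46.8211
  2        37.50        36.4357        72.8714
  3     1,037.50       993.6466     2,980.9398
  Σ                  1,076.9034     3,100.6323
P = 1,076.9034; Macaulay duration = 3,100.6323 / 1,076.9034 = 2.87921 years.
Modified duration = D_Mac / (1 + y) = 2.87921 / 1.0145 = 2.83806 years.

2.838 years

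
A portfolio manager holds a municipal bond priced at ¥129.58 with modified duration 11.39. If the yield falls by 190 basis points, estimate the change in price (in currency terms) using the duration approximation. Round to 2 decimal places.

Duration approximation: ΔP/P ≈ -D_mod · Δy = -11.39 × (-0.019) = +0.216410.
ΔP ≈ 129.58 × (+0.216410) = +28.0424078.

+¥28.04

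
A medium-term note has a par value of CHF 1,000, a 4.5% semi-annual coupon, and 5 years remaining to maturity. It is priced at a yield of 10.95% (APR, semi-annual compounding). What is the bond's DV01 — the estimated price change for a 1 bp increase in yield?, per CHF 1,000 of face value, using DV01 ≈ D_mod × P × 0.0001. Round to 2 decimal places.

Periodic yield y = 0.05475.
  t   CF        PV=CF/(1+0.05475)^t    t·PV
  1        22.50        21.3321        21.3321
  2        22.50        20.2248        40.4495
  3        22.50        19.1749        57.5248
  4        22.50        18.1796        72.7184
  5        22.50        17.2359        86.1797
  6        22.50        16.3413        98.0475
  7        22.50        15.4930       108.4511
  8        22.50        14.6888       117.5104
  9        22.50        13.9263       125.3370
  10    1,022.50       600.0231     6,000.2311
  Σ                    756.6198     6,727.7815
P = 756.6198; D_Mac = 8.89189 half-year periods = 4.44595 yrs; D_mod = 4.21517 yrs.
DV01 ≈ 4.21517 × 756.6198 × 0.0001 = 0.318928.

CHF 0.32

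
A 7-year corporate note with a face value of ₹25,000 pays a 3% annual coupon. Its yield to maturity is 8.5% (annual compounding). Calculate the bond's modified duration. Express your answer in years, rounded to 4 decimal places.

Periodic yield y = 0.085. First find Macaulay duration:
  t   CF        PV=CF/(1+0.085)^t    t·PV
  1       750.00       691.2442       691.2442
  2       750.00       637.0915     1,274.1829
  3       750.00       587.1811     1,761.5432
  4       750.00       541.1807     2,164.7229
  5       750.00       498.7841     2,493.9203
  6       750.00       459.7088     2,758.2529
  7    25,750.00    14,546.8535   101,827.9747
  Σ                 17,962.0439   112,971.8412
P = 17,962.0439; Macaulay duration = 112,971.8412 / 17,962.0439 = 6.28948 years.
Modified duration = D_Mac / (1 + y) = 6.28948 / 1.085 = 5.79675 years.

5.7968 years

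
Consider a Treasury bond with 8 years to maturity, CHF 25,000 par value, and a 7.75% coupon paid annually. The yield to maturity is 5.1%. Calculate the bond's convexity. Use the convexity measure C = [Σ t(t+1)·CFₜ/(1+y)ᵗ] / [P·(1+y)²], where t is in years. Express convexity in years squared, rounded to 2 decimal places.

47.98

With y = 0.051:
  t   CF        PV=CF/(1+0.051)^t    t·PV        t(t+1)·PV
  1     1,937.50     1,843.4824     1,843.4824       3,686.9648
  2     1,937.50     1,754.0270     3,508.0540      10,524.1621
  3     1,937.50     1,668.9125     5,006.7374      20,026.9498
  4     1,937.50     1,587.9281     6,351.7126      31,758.5630
  5     1,937.50     1,510.8736     7,554.3680      45,326.2078
  6     1,937.50     1,437.5581     8,625.3488      60,377.4414
  7     1,937.50     1,367.8003     9,574.6022      76,596.8176
  8    26,937.50    18,094.0406   144,752.3244   1,302,770.9196
  Σ                 29,264.6226   187,216.6298   1,551,068.0261
P = 29,264.6226.
Convexity = Σ t(t+1)·PV / [P·(1+y)²] = 1,551,068.0261 / (29,264.6226 × 1.104601) = 47.98246.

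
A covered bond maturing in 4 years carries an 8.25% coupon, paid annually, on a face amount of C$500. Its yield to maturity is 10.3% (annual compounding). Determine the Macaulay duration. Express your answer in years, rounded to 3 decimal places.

3.549 years

Periodic yield y = 0.103. Discount each cash flow and weight by its year:
  t   CF        PV=CF/(1+0.103)^t    t·PV
  1        41.25        37.3980        37.3980
  2        41.25        33.9057        67.8114
  3        41.25        30.7395        92.2186
  4       541.25       365.6755     1,462.7020
  Σ                    467.7188     1,660.1301
Price P = Σ PV = 467.7188.
Macaulay duration = Σ(t·PV) / P = 1,660.1301 / 467.7188 = 3.54942 years.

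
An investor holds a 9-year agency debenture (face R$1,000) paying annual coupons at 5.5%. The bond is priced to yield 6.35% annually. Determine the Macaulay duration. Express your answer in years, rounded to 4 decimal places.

Periodic yield y = 0.0635. Discount each cash flow and weight by its year:
  t   CF        PV=CF/(1+0.0635)^t    t·PV
  1        55.00        51.7160        51.7160
  2        55.00        48.6281        97.2563
  3        55.00        45.7246       137.1739
  4        55.00        42.9945       171.9779
  5        55.00        40.4273       202.1367
  6        55.00        38.0135       228.0809
  7        55.00        35.7438       250.2063
  8        55.00        33.6096       268.8764
  9     1,055.00       606.1987     5,455.7884
  Σ                    943.0561     6,863.2130
Price P = Σ PV = 943.0561.
Macaulay duration = Σ(t·PV) / P = 6,863.2130 / 943.0561 = 7.27763 years.

7.2776 years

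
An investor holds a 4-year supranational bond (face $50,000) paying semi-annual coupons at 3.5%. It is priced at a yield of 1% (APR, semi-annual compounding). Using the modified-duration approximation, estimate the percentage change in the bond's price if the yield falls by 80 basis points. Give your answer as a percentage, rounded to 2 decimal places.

Periodic yield y = 0.005. Modified duration first:
  t   CF        PV=CF/(1+0.005)^t    t·PV
  1       875.00       870.6468       870.6468
  2       875.00       866.3152     1,732.6304
  3       875.00       862.0052     2,586.0155
  4       875.00       857.7166     3,430.8663
  5       875.00       853.4493     4,267.2467
  6       875.00       849.2033     5,095.2199
  7       875.00       844.9784     5,914.8490
  8    50,875.00    48,885.0347   391,080.2779
  Σ                 54,889.3495   414,977.7525
P = 54,889.3495; D_Mac = 7.56026 half-year periods = 3.78013 yrs; D_mod = 3.78013/(1+0.005) = 3.76132 yrs.
ΔP/P ≈ -D_mod · Δy = -3.76132 × (-0.008) = +0.030091 = +3.0091%.

+3.01%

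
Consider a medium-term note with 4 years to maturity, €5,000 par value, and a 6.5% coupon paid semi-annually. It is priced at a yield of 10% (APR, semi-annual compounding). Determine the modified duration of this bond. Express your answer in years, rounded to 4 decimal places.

Periodic yield y = 0.05. First find Macaulay duration:
  t   CF        PV=CF/(1+0.05)^t    t·PV
  1       162.50       154.7619       154.7619
  2       162.50       147.3923       294.7846
  3       162.50       140.3736       421.1208
  4       162.50       133.6892       534.7566
  5       162.50       127.3230       636.6150
  6       162.50       121.2600       727.5600
  7       162.50       115.4857       808.4000
  8     5,162.50     3,494.1832    27,953.4657
  Σ                  4,434.4689    31,531.4646
P = 4,434.4689; Macaulay duration = 31,531.4646 / 4,434.4689 = 7.11054 half-year periods = 3.55527 years.
Modified duration = D_Mac / (1 + y) = 3.55527 / 1.05 = 3.38597 years.

3.3860 years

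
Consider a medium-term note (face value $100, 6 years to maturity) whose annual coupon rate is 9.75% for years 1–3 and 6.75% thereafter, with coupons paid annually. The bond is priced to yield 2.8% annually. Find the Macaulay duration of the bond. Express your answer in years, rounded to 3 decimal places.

5.006 years

Periodic yield y = 0.028. Discount each cash flow and weight by its year:
  t   CF        PV=CF/(1+0.028)^t    t·PV
  1         9.75         9.4844         9.4844
  2         9.75         9.2261        18.4522
  3         9.75         8.9748        26.9244
  4         6.75         6.0441        24.1764
  5         6.75         5.8795        29.3974
  6       106.75        90.4501       542.7008
  Σ                    130.0590       651.1356
Price P = Σ PV = 130.0590.
Macaulay duration = Σ(t·PV) / P = 651.1356 / 130.0590 = 5.00646 years.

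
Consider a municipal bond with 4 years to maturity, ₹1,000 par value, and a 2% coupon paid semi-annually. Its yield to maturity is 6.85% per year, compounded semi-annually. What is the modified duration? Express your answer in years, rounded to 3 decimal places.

Periodic yield y = 0.03425. First find Macaulay duration:
  t   CF        PV=CF/(1+0.03425)^t    t·PV
  1        10.00         9.6688         9.6688
  2        10.00         9.3487        18.6973
  3        10.00         9.0391        27.1172
  4        10.00         8.7397        34.9589
  5        10.00         8.4503        42.2515
  6        10.00         8.1705        49.0228
  7        10.00         7.8999        55.2993
  8     1,010.00       771.4666     6,171.7329
  Σ                    832.7836     6,408.7487
P = 832.7836; Macaulay duration = 6,408.7487 / 832.7836 = 7.69558 half-year periods = 3.84779 years.
Modified duration = D_Mac / (1 + y) = 3.84779 / 1.03425 = 3.72037 years.

3.720 years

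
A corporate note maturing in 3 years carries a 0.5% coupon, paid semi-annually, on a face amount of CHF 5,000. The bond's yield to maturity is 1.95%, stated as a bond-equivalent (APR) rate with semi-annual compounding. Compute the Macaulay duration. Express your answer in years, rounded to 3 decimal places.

Periodic yield y = 0.00975. Discount each cash flow and weight by its period:
  t   CF        PV=CF/(1+0.00975)^t    t·PV
  1        12.50        12.3793        12.3793
  2        12.50        12.2598        24.5195
  3        12.50        12.1414        36.4242
  4        12.50        12.0242        48.0966
  5        12.50        11.9081        59.5403
  6     5,012.50     4,729.0207    28,374.1242
  Σ                  4,789.7334    28,555.0841
Price P = Σ PV = 4,789.7334.
Macaulay duration = Σ(t·PV) / P = 28,555.0841 / 4,789.7334 = 5.96173 half-year periods.
In years: 5.96173 / 2 = 2.98086 years.

2.981 years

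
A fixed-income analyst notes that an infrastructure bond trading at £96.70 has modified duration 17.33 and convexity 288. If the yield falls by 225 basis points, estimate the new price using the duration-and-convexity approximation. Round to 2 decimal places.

Duration effect: -D_mod·Δy = -17.33 × (-0.0225) = +0.389925
Convexity effect: ½·C·(Δy)² = 0.5 × 288 × (-0.0225)² = +0.0729000
ΔP/P ≈ +0.389925 + 0.0729000 = +0.462825
New price ≈ 96.70 × (1 + 0.462825) = 141.4551775.

£141.46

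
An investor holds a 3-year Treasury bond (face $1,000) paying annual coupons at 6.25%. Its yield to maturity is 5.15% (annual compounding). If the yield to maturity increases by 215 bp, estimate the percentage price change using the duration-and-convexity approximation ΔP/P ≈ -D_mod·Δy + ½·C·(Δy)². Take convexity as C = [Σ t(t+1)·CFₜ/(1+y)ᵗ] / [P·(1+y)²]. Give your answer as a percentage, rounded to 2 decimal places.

-5.55%

With y = 0.0515:
  t   CF        PV=CF/(1+0.0515)^t    t·PV        t(t+1)·PV
  1        62.50        59.4389        59.4389         118.8778
  2        62.50        56.5277       113.0554         339.1663
  3     1,062.50       913.9051     2,741.7153      10,966.8614
  Σ                  1,029.8717     2,914.2097      11,424.9055
P = 1,029.8717; D_Mac = 2.82968 yrs; D_mod = 2.69109 yrs; C = 10.03346.
Duration effect: -2.69109 × (+0.0215) = -0.057858
Convexity effect: 0.5 × 10.03346 × (0.0215)² = +0.0023190
ΔP/P ≈ -0.057858 + 0.0023190 = -0.055539 = -5.5539%.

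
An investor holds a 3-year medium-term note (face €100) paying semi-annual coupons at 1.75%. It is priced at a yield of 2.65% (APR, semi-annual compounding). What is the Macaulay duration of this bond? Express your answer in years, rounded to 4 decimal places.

2.9347 years

Periodic yield y = 0.01325. Discount each cash flow and weight by its period:
  t   CF        PV=CF/(1+0.01325)^t    t·PV
  1        0.875         0.8636         0.8636
  2        0.875         0.8523         1.7045
  3        0.875         0.8411         2.5234
  4        0.875         0.8301         3.3205
  5        0.875         0.8193         4.0963
  6      100.875        93.2146       559.2875
  Σ                     97.4209       571.7958
Price P = Σ PV = 97.4209.
Macaulay duration = Σ(t·PV) / P = 571.7958 / 97.4209 = 5.86933 half-year periods.
In years: 5.86933 / 2 = 2.93467 years.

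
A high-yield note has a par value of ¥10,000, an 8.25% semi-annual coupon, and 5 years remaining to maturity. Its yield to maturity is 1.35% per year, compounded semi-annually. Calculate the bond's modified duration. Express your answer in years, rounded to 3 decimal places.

4.291 years

Periodic yield y = 0.00675. First find Macaulay duration:
  t   CF        PV=CF/(1+0.00675)^t    t·PV
  1       412.50       409.7343       409.7343
  2       412.50       406.9871       813.9743
  3       412.50       404.2584     1,212.7752
  4       412.50       401.5479     1,606.1918
  5       412.50       398.8557     1,994.2783
  6       412.50       396.1814     2,377.0886
  7       412.50       393.5251     2,754.6760
  8       412.50       390.8867     3,127.0933
  9       412.50       388.2659     3,494.3928
  10   10,412.50     9,735.0600    97,350.5998
  Σ                 13,325.3025   115,140.8042
P = 13,325.3025; Macaulay duration = 115,140.8042 / 13,325.3025 = 8.64076 half-year periods = 4.32038 years.
Modified duration = D_Mac / (1 + y) = 4.32038 / 1.00675 = 4.29142 years.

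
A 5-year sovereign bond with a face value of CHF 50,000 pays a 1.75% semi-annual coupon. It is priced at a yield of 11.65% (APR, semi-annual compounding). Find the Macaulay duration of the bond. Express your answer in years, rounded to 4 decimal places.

4.7452 years

Periodic yield y = 0.05825. Discount each cash flow and weight by its period:
  t   CF        PV=CF/(1+0.05825)^t    t·PV
  1       437.50       413.4184       413.4184
  2       437.50       390.6623       781.3246
  3       437.50       369.1588     1,107.4764
  4       437.50       348.8389     1,395.3557
  5       437.50       329.6375     1,648.1877
  6       437.50       311.4931     1,868.9584
  7       437.50       294.3473     2,060.4314
  8       437.50       278.1454     2,225.1630
  9       437.50       262.8352     2,365.5170
  10   50,437.50    28,633.2589   286,332.5893
  Σ                 31,631.7959   300,198.4220
Price P = Σ PV = 31,631.7959.
Macaulay duration = Σ(t·PV) / P = 300,198.4220 / 31,631.7959 = 9.49040 half-year periods.
In years: 9.49040 / 2 = 4.74520 years.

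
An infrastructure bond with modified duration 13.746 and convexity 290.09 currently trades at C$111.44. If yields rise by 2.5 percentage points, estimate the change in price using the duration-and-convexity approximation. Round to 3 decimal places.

-C$28.194

Duration effect: -D_mod·Δy = -13.746 × (+0.025) = -0.343650
Convexity effect: ½·C·(Δy)² = 0.5 × 290.09 × (0.025)² = +0.090653125
ΔP/P ≈ -0.343650 + 0.090653125 = -0.252996875
ΔP ≈ 111.44 × (-0.252996875) = -28.19397175.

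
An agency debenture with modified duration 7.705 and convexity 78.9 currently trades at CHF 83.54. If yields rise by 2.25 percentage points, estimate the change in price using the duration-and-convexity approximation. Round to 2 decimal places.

Duration effect: -D_mod·Δy = -7.705 × (+0.0225) = -0.1733625
Convexity effect: ½·C·(Δy)² = 0.5 × 78.9 × (0.0225)² = +0.0199715625
ΔP/P ≈ -0.1733625 + 0.0199715625 = -0.1533909375
ΔP ≈ 83.54 × (-0.1533909375) = -12.81427891875.

-CHF 12.81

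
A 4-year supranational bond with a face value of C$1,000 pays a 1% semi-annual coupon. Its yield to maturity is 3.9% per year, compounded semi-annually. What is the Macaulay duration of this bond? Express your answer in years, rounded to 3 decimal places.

Periodic yield y = 0.0195. Discount each cash flow and weight by its period:
  t   CF        PV=CF/(1+0.0195)^t    t·PV
  1         5.00         4.9044         4.9044
  2         5.00         4.8106         9.6211
  3         5.00         4.7185        14.1556
  4         5.00         4.6283        18.5132
  5         5.00         4.5398        22.6989
  6         5.00         4.4529        26.7176
  7         5.00         4.3678        30.5744
  8     1,005.00       861.1290     6,889.0321
  Σ                    893.5513     7,016.2172
Price P = Σ PV = 893.5513.
Macaulay duration = Σ(t·PV) / P = 7,016.2172 / 893.5513 = 7.85206 half-year periods.
In years: 7.85206 / 2 = 3.92603 years.

3.926 years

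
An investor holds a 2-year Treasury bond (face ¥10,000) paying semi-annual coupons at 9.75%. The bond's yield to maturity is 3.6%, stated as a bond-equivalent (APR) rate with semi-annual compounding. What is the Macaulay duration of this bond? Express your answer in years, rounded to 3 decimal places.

Periodic yield y = 0.018. Discount each cash flow and weight by its period:
  t   CF        PV=CF/(1+0.018)^t    t·PV
  1       487.50       478.8802       478.8802
  2       487.50       470.4127       940.8255
  3       487.50       462.0950     1,386.2851
  4    10,487.50     9,765.1937    39,060.7748
  Σ                 11,176.5816    41,866.7654
Price P = Σ PV = 11,176.5816.
Macaulay duration = Σ(t·PV) / P = 41,866.7654 / 11,176.5816 = 3.74594 half-year periods.
In years: 3.74594 / 2 = 1.87297 years.

1.873 years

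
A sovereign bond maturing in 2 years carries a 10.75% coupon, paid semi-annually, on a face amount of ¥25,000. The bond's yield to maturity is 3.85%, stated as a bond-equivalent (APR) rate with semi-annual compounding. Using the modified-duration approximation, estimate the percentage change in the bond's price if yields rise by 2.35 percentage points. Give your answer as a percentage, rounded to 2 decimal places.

Periodic yield y = 0.01925. Modified duration first:
  t   CF        PV=CF/(1+0.01925)^t    t·PV
  1     1,343.75     1,318.3714     1,318.3714
  2     1,343.75     1,293.4720     2,586.9440
  3     1,343.75     1,269.0429     3,807.1288
  4    26,343.75    24,409.2658    97,637.0630
  Σ                 28,290.1521   105,349.5072
P = 28,290.1521; D_Mac = 3.72389 half-year periods = 1.86195 yrs; D_mod = 1.86195/(1+0.01925) = 1.82678 yrs.
ΔP/P ≈ -D_mod · Δy = -1.82678 × (+0.0235) = -0.042929 = -4.2929%.

-4.29%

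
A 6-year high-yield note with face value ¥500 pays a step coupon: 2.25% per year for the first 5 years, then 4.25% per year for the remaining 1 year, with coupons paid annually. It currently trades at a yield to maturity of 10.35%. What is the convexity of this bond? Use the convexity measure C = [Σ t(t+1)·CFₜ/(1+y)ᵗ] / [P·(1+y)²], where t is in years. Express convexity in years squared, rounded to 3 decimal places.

31.412

With y = 0.1035:
  t   CF        PV=CF/(1+0.1035)^t    t·PV        t(t+1)·PV
  1        11.25        10.1948        10.1948          20.3897
  2        11.25         9.2386        18.4773          55.4318
  3        11.25         8.3721        25.1164         100.4655
  4        11.25         7.5869        30.3475         151.7376
  5        11.25         6.8753        34.3764         206.2586
  6       521.25       288.6769     1,732.0614      12,124.4301
  Σ                    330.9447     1,850.5739      12,658.7132
P = 330.9447.
Convexity = Σ t(t+1)·PV / [P·(1+y)²] = 12,658.7132 / (330.9447 × 1.217712) = 31.41156.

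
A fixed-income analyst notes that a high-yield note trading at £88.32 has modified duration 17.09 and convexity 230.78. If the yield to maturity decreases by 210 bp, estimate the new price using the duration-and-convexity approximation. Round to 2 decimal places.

£124.51

Duration effect: -D_mod·Δy = -17.09 × (-0.021) = +0.358890
Convexity effect: ½·C·(Δy)² = 0.5 × 230.78 × (-0.021)² = +0.05088699
ΔP/P ≈ +0.358890 + 0.05088699 = +0.40977699
New price ≈ 88.32 × (1 + 0.40977699) = 124.5115037568.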